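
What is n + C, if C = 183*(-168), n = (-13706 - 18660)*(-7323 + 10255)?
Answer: -94927856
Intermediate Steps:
n = -94897112 (n = -32366*2932 = -94897112)
C = -30744
n + C = -94897112 - 30744 = -94927856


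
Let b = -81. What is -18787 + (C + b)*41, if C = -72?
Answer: -25060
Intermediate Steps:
-18787 + (C + b)*41 = -18787 + (-72 - 81)*41 = -18787 - 153*41 = -18787 - 6273 = -25060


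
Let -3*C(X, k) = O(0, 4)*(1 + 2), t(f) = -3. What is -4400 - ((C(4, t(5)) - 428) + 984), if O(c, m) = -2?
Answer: -4958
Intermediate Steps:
C(X, k) = 2 (C(X, k) = -(-2)*(1 + 2)/3 = -(-2)*3/3 = -1/3*(-6) = 2)
-4400 - ((C(4, t(5)) - 428) + 984) = -4400 - ((2 - 428) + 984) = -4400 - (-426 + 984) = -4400 - 1*558 = -4400 - 558 = -4958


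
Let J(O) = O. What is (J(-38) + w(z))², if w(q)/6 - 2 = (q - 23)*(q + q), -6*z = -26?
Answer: 8940100/9 ≈ 9.9334e+5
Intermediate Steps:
z = 13/3 (z = -⅙*(-26) = 13/3 ≈ 4.3333)
w(q) = 12 + 12*q*(-23 + q) (w(q) = 12 + 6*((q - 23)*(q + q)) = 12 + 6*((-23 + q)*(2*q)) = 12 + 6*(2*q*(-23 + q)) = 12 + 12*q*(-23 + q))
(J(-38) + w(z))² = (-38 + (12 - 276*13/3 + 12*(13/3)²))² = (-38 + (12 - 1196 + 12*(169/9)))² = (-38 + (12 - 1196 + 676/3))² = (-38 - 2876/3)² = (-2990/3)² = 8940100/9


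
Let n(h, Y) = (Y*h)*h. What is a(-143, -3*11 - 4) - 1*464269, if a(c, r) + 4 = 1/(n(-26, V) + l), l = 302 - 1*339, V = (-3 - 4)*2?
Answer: -4411057774/9501 ≈ -4.6427e+5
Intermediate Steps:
V = -14 (V = -7*2 = -14)
n(h, Y) = Y*h**2
l = -37 (l = 302 - 339 = -37)
a(c, r) = -38005/9501 (a(c, r) = -4 + 1/(-14*(-26)**2 - 37) = -4 + 1/(-14*676 - 37) = -4 + 1/(-9464 - 37) = -4 + 1/(-9501) = -4 - 1/9501 = -38005/9501)
a(-143, -3*11 - 4) - 1*464269 = -38005/9501 - 1*464269 = -38005/9501 - 464269 = -4411057774/9501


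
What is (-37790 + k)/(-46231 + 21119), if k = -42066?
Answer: 9982/3139 ≈ 3.1800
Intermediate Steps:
(-37790 + k)/(-46231 + 21119) = (-37790 - 42066)/(-46231 + 21119) = -79856/(-25112) = -79856*(-1/25112) = 9982/3139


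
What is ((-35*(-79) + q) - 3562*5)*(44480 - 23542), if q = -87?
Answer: -316833816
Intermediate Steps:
((-35*(-79) + q) - 3562*5)*(44480 - 23542) = ((-35*(-79) - 87) - 3562*5)*(44480 - 23542) = ((2765 - 87) - 17810)*20938 = (2678 - 17810)*20938 = -15132*20938 = -316833816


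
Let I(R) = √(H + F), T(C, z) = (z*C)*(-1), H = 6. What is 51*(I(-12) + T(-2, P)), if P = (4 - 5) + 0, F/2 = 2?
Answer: -102 + 51*√10 ≈ 59.276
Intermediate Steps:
F = 4 (F = 2*2 = 4)
P = -1 (P = -1 + 0 = -1)
T(C, z) = -C*z (T(C, z) = (C*z)*(-1) = -C*z)
I(R) = √10 (I(R) = √(6 + 4) = √10)
51*(I(-12) + T(-2, P)) = 51*(√10 - 1*(-2)*(-1)) = 51*(√10 - 2) = 51*(-2 + √10) = -102 + 51*√10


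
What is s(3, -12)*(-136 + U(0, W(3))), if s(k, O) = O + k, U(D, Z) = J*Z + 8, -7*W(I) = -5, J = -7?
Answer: 1197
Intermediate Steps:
W(I) = 5/7 (W(I) = -⅐*(-5) = 5/7)
U(D, Z) = 8 - 7*Z (U(D, Z) = -7*Z + 8 = 8 - 7*Z)
s(3, -12)*(-136 + U(0, W(3))) = (-12 + 3)*(-136 + (8 - 7*5/7)) = -9*(-136 + (8 - 5)) = -9*(-136 + 3) = -9*(-133) = 1197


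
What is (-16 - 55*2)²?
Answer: 15876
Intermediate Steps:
(-16 - 55*2)² = (-16 - 5*22)² = (-16 - 110)² = (-126)² = 15876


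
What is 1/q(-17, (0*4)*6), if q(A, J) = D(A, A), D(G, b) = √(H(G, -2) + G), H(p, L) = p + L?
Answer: -I/6 ≈ -0.16667*I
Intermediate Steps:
H(p, L) = L + p
D(G, b) = √(-2 + 2*G) (D(G, b) = √((-2 + G) + G) = √(-2 + 2*G))
q(A, J) = √(-2 + 2*A)
1/q(-17, (0*4)*6) = 1/(√(-2 + 2*(-17))) = 1/(√(-2 - 34)) = 1/(√(-36)) = 1/(6*I) = -I/6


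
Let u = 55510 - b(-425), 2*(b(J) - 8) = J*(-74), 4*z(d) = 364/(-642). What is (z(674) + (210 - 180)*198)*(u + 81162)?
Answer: 153729150757/214 ≈ 7.1836e+8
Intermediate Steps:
z(d) = -91/642 (z(d) = (364/(-642))/4 = (364*(-1/642))/4 = (1/4)*(-182/321) = -91/642)
b(J) = 8 - 37*J (b(J) = 8 + (J*(-74))/2 = 8 + (-74*J)/2 = 8 - 37*J)
u = 39777 (u = 55510 - (8 - 37*(-425)) = 55510 - (8 + 15725) = 55510 - 1*15733 = 55510 - 15733 = 39777)
(z(674) + (210 - 180)*198)*(u + 81162) = (-91/642 + (210 - 180)*198)*(39777 + 81162) = (-91/642 + 30*198)*120939 = (-91/642 + 5940)*120939 = (3813389/642)*120939 = 153729150757/214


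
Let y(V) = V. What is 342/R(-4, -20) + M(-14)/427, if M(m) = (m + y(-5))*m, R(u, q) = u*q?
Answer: 11951/2440 ≈ 4.8979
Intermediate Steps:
R(u, q) = q*u
M(m) = m*(-5 + m) (M(m) = (m - 5)*m = (-5 + m)*m = m*(-5 + m))
342/R(-4, -20) + M(-14)/427 = 342/((-20*(-4))) - 14*(-5 - 14)/427 = 342/80 - 14*(-19)*(1/427) = 342*(1/80) + 266*(1/427) = 171/40 + 38/61 = 11951/2440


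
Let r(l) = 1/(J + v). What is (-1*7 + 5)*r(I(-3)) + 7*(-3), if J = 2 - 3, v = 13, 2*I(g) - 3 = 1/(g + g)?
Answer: -127/6 ≈ -21.167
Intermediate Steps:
I(g) = 3/2 + 1/(4*g) (I(g) = 3/2 + 1/(2*(g + g)) = 3/2 + 1/(2*((2*g))) = 3/2 + (1/(2*g))/2 = 3/2 + 1/(4*g))
J = -1
r(l) = 1/12 (r(l) = 1/(-1 + 13) = 1/12)
(-1*7 + 5)*r(I(-3)) + 7*(-3) = (-1*7 + 5)*(1/12) + 7*(-3) = (-7 + 5)*(1/12) - 21 = -2*1/12 - 21 = -⅙ - 21 = -127/6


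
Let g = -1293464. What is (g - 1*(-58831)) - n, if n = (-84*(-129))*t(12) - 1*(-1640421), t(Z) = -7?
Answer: -2799202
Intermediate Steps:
n = 1564569 (n = -84*(-129)*(-7) - 1*(-1640421) = 10836*(-7) + 1640421 = -75852 + 1640421 = 1564569)
(g - 1*(-58831)) - n = (-1293464 - 1*(-58831)) - 1*1564569 = (-1293464 + 58831) - 1564569 = -1234633 - 1564569 = -2799202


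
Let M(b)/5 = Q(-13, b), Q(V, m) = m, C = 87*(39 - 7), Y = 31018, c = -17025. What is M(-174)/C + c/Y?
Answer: -213745/248144 ≈ -0.86137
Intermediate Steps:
C = 2784 (C = 87*32 = 2784)
M(b) = 5*b
M(-174)/C + c/Y = (5*(-174))/2784 - 17025/31018 = -870*1/2784 - 17025*1/31018 = -5/16 - 17025/31018 = -213745/248144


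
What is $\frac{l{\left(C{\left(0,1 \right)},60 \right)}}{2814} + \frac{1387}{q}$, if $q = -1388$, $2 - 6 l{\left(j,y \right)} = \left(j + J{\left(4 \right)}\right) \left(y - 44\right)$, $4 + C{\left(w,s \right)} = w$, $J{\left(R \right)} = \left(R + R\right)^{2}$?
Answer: $- \frac{6186953}{5858748} \approx -1.056$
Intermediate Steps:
$J{\left(R \right)} = 4 R^{2}$ ($J{\left(R \right)} = \left(2 R\right)^{2} = 4 R^{2}$)
$C{\left(w,s \right)} = -4 + w$
$l{\left(j,y \right)} = \frac{1}{3} - \frac{\left(-44 + y\right) \left(64 + j\right)}{6}$ ($l{\left(j,y \right)} = \frac{1}{3} - \frac{\left(j + 4 \cdot 4^{2}\right) \left(y - 44\right)}{6} = \frac{1}{3} - \frac{\left(j + 4 \cdot 16\right) \left(-44 + y\right)}{6} = \frac{1}{3} - \frac{\left(j + 64\right) \left(-44 + y\right)}{6} = \frac{1}{3} - \frac{\left(64 + j\right) \left(-44 + y\right)}{6} = \frac{1}{3} - \frac{\left(-44 + y\right) \left(64 + j\right)}{6}$)
$\frac{l{\left(C{\left(0,1 \right)},60 \right)}}{2814} + \frac{1387}{q} = \frac{\frac{1409}{3} - 640 + \frac{22 \left(-4 + 0\right)}{3} - \frac{1}{6} \left(-4 + 0\right) 60}{2814} + \frac{1387}{-1388} = \left(\frac{1409}{3} - 640 + \frac{22}{3} \left(-4\right) - \left(- \frac{2}{3}\right) 60\right) \frac{1}{2814} + 1387 \left(- \frac{1}{1388}\right) = \left(\frac{1409}{3} - 640 - \frac{88}{3} + 40\right) \frac{1}{2814} - \frac{1387}{1388} = \left(- \frac{479}{3}\right) \frac{1}{2814} - \frac{1387}{1388} = - \frac{479}{8442} - \frac{1387}{1388} = - \frac{6186953}{5858748}$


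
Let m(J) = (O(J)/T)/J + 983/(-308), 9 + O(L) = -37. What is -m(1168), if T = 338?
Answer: 48510855/15199184 ≈ 3.1917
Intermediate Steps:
O(L) = -46 (O(L) = -9 - 37 = -46)
m(J) = -983/308 - 23/(169*J) (m(J) = (-46/338)/J + 983/(-308) = (-46*1/338)/J + 983*(-1/308) = -23/(169*J) - 983/308 = -983/308 - 23/(169*J))
-m(1168) = -(-7084 - 166127*1168)/(52052*1168) = -(-7084 - 194036336)/(52052*1168) = -(-194043420)/(52052*1168) = -1*(-48510855/15199184) = 48510855/15199184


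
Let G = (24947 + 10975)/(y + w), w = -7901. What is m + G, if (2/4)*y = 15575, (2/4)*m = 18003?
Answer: 837139416/23249 ≈ 36008.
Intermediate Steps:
m = 36006 (m = 2*18003 = 36006)
y = 31150 (y = 2*15575 = 31150)
G = 35922/23249 (G = (24947 + 10975)/(31150 - 7901) = 35922/23249 ≈ 1.5451)
m + G = 36006 + 35922/23249 = 837139416/23249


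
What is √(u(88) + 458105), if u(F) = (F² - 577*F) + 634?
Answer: √415707 ≈ 644.75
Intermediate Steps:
u(F) = 634 + F² - 577*F
√(u(88) + 458105) = √((634 + 88² - 577*88) + 458105) = √((634 + 7744 - 50776) + 458105) = √(-42398 + 458105) = √415707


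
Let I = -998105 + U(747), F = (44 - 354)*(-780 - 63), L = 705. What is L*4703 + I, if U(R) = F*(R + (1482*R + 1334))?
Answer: 289852567060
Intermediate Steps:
F = 261330 (F = -310*(-843) = 261330)
U(R) = 348614220 + 387552390*R (U(R) = 261330*(R + (1482*R + 1334)) = 261330*(R + (1334 + 1482*R)) = 261330*(1334 + 1483*R) = 348614220 + 387552390*R)
I = 289849251445 (I = -998105 + (348614220 + 387552390*747) = -998105 + (348614220 + 289501635330) = -998105 + 289850249550 = 289849251445)
L*4703 + I = 705*4703 + 289849251445 = 3315615 + 289849251445 = 289852567060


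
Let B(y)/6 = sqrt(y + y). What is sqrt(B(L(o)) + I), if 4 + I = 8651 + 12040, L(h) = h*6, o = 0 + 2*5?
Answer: sqrt(20687 + 12*sqrt(30)) ≈ 144.06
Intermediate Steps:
o = 10 (o = 0 + 10 = 10)
L(h) = 6*h
B(y) = 6*sqrt(2)*sqrt(y) (B(y) = 6*sqrt(y + y) = 6*sqrt(2*y) = 6*(sqrt(2)*sqrt(y)) = 6*sqrt(2)*sqrt(y))
I = 20687 (I = -4 + (8651 + 12040) = -4 + 20691 = 20687)
sqrt(B(L(o)) + I) = sqrt(6*sqrt(2)*sqrt(6*10) + 20687) = sqrt(6*sqrt(2)*sqrt(60) + 20687) = sqrt(6*sqrt(2)*(2*sqrt(15)) + 20687) = sqrt(12*sqrt(30) + 20687) = sqrt(20687 + 12*sqrt(30))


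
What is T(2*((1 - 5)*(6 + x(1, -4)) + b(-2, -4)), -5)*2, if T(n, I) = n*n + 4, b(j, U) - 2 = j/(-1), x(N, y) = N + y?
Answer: 520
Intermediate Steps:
b(j, U) = 2 - j (b(j, U) = 2 + j/(-1) = 2 + j*(-1) = 2 - j)
T(n, I) = 4 + n**2 (T(n, I) = n**2 + 4 = 4 + n**2)
T(2*((1 - 5)*(6 + x(1, -4)) + b(-2, -4)), -5)*2 = (4 + (2*((1 - 5)*(6 + (1 - 4)) + (2 - 1*(-2))))**2)*2 = (4 + (2*(-4*(6 - 3) + (2 + 2)))**2)*2 = (4 + (2*(-4*3 + 4))**2)*2 = (4 + (2*(-12 + 4))**2)*2 = (4 + (2*(-8))**2)*2 = (4 + (-16)**2)*2 = (4 + 256)*2 = 260*2 = 520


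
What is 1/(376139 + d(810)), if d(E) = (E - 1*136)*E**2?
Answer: 1/442587539 ≈ 2.2594e-9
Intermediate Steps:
d(E) = E**2*(-136 + E) (d(E) = (E - 136)*E**2 = (-136 + E)*E**2 = E**2*(-136 + E))
1/(376139 + d(810)) = 1/(376139 + 810**2*(-136 + 810)) = 1/(376139 + 656100*674) = 1/(376139 + 442211400) = 1/442587539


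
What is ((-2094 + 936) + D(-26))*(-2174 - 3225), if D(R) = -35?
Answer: 6441007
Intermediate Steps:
((-2094 + 936) + D(-26))*(-2174 - 3225) = ((-2094 + 936) - 35)*(-2174 - 3225) = (-1158 - 35)*(-5399) = -1193*(-5399) = 6441007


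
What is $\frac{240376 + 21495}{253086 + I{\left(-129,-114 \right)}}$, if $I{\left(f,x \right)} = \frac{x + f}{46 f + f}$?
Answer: $\frac{529241291}{511486887} \approx 1.0347$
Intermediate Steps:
$I{\left(f,x \right)} = \frac{f + x}{47 f}$
$\frac{240376 + 21495}{253086 + I{\left(-129,-114 \right)}} = \frac{240376 + 21495}{253086 + \frac{-129 - 114}{47 \left(-129\right)}} = \frac{261871}{253086 + \frac{1}{47} \left(- \frac{1}{129}\right) \left(-243\right)} = \frac{261871}{253086 + \frac{81}{2021}} = \frac{261871}{\frac{511486887}{2021}} = 261871 \cdot \frac{2021}{511486887} = \frac{529241291}{511486887}$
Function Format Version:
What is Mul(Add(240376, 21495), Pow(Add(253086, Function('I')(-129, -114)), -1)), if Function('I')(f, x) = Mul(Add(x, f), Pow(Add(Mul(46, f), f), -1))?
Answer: Rational(529241291, 511486887) ≈ 1.0347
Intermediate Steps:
Function('I')(f, x) = Mul(Rational(1, 47), Pow(f, -1), Add(f, x)) (Function('I')(f, x) = Mul(Add(f, x), Pow(Mul(47, f), -1)) = Mul(Add(f, x), Mul(Rational(1, 47), Pow(f, -1))) = Mul(Rational(1, 47), Pow(f, -1), Add(f, x)))
Mul(Add(240376, 21495), Pow(Add(253086, Function('I')(-129, -114)), -1)) = Mul(Add(240376, 21495), Pow(Add(253086, Mul(Rational(1, 47), Pow(-129, -1), Add(-129, -114))), -1)) = Mul(261871, Pow(Add(253086, Mul(Rational(1, 47), Rational(-1, 129), -243)), -1)) = Mul(261871, Pow(Add(253086, Rational(81, 2021)), -1)) = Mul(261871, Pow(Rational(511486887, 2021), -1)) = Mul(261871, Rational(2021, 511486887)) = Rational(529241291, 511486887)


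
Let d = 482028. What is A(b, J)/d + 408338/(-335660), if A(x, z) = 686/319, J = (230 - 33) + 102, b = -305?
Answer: -3924290701016/3225838024695 ≈ -1.2165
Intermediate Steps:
J = 299 (J = 197 + 102 = 299)
A(x, z) = 686/319 (A(x, z) = 686*(1/319) = 686/319)
A(b, J)/d + 408338/(-335660) = (686/319)/482028 + 408338/(-335660) = (686/319)*(1/482028) + 408338*(-1/335660) = 343/76883466 - 204169/167830 = -3924290701016/3225838024695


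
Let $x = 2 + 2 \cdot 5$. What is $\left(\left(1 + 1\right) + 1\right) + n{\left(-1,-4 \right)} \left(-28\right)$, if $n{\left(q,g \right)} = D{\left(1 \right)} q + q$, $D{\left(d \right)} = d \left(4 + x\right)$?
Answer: $479$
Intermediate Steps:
$x = 12$ ($x = 2 + 10 = 12$)
$D{\left(d \right)} = 16 d$ ($D{\left(d \right)} = d \left(4 + 12\right) = d 16 = 16 d$)
$n{\left(q,g \right)} = 17 q$ ($n{\left(q,g \right)} = 16 \cdot 1 q + q = 16 q + q = 17 q$)
$\left(\left(1 + 1\right) + 1\right) + n{\left(-1,-4 \right)} \left(-28\right) = \left(\left(1 + 1\right) + 1\right) + 17 \left(-1\right) \left(-28\right) = \left(2 + 1\right) - -476 = 3 + 476 = 479$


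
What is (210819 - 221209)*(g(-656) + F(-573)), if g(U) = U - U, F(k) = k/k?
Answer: -10390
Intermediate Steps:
F(k) = 1
g(U) = 0
(210819 - 221209)*(g(-656) + F(-573)) = (210819 - 221209)*(0 + 1) = -10390*1 = -10390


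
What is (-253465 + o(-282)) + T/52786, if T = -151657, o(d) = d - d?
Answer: -13379555147/52786 ≈ -2.5347e+5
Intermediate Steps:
o(d) = 0
(-253465 + o(-282)) + T/52786 = (-253465 + 0) - 151657/52786 = -253465 - 151657*1/52786 = -253465 - 151657/52786 = -13379555147/52786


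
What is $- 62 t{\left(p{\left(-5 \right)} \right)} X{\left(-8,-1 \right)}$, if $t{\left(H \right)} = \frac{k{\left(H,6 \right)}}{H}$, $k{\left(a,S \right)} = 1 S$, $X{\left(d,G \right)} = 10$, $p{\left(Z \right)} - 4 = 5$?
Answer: $- \frac{1240}{3} \approx -413.33$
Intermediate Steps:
$p{\left(Z \right)} = 9$ ($p{\left(Z \right)} = 4 + 5 = 9$)
$k{\left(a,S \right)} = S$
$t{\left(H \right)} = \frac{6}{H}$
$- 62 t{\left(p{\left(-5 \right)} \right)} X{\left(-8,-1 \right)} = - 62 \cdot \frac{6}{9} \cdot 10 = - 62 \cdot 6 \cdot \frac{1}{9} \cdot 10 = \left(-62\right) \frac{2}{3} \cdot 10 = \left(- \frac{124}{3}\right) 10 = - \frac{1240}{3}$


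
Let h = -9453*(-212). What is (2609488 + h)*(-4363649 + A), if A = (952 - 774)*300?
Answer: -19885437207476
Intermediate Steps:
h = 2004036
A = 53400 (A = 178*300 = 53400)
(2609488 + h)*(-4363649 + A) = (2609488 + 2004036)*(-4363649 + 53400) = 4613524*(-4310249) = -19885437207476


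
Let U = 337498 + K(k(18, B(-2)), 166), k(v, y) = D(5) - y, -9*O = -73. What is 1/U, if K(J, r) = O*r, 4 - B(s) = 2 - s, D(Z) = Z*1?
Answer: 9/3049600 ≈ 2.9512e-6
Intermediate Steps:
D(Z) = Z
O = 73/9 (O = -⅑*(-73) = 73/9 ≈ 8.1111)
B(s) = 2 + s (B(s) = 4 - (2 - s) = 4 + (-2 + s) = 2 + s)
k(v, y) = 5 - y
K(J, r) = 73*r/9
U = 3049600/9 (U = 337498 + (73/9)*166 = 337498 + 12118/9 = 3049600/9 ≈ 3.3884e+5)
1/U = 1/(3049600/9) = 9/3049600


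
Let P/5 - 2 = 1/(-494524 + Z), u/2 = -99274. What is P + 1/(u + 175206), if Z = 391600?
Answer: 12012150223/1201226004 ≈ 9.9999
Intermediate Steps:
u = -198548 (u = 2*(-99274) = -198548)
P = 1029235/102924 (P = 10 + 5/(-494524 + 391600) = 10 + 5/(-102924) = 10 + 5*(-1/102924) = 10 - 5/102924 = 1029235/102924 ≈ 10.000)
P + 1/(u + 175206) = 1029235/102924 + 1/(-198548 + 175206) = 1029235/102924 + 1/(-23342) = 1029235/102924 - 1/23342 = 12012150223/1201226004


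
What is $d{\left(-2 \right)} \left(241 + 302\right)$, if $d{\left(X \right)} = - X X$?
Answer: $-2172$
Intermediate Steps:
$d{\left(X \right)} = - X^{2}$
$d{\left(-2 \right)} \left(241 + 302\right) = - \left(-2\right)^{2} \left(241 + 302\right) = \left(-1\right) 4 \cdot 543 = \left(-4\right) 543 = -2172$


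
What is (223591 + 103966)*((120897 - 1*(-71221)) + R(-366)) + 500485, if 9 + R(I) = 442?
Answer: 63071928392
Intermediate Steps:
R(I) = 433 (R(I) = -9 + 442 = 433)
(223591 + 103966)*((120897 - 1*(-71221)) + R(-366)) + 500485 = (223591 + 103966)*((120897 - 1*(-71221)) + 433) + 500485 = 327557*((120897 + 71221) + 433) + 500485 = 327557*(192118 + 433) + 500485 = 327557*192551 + 500485 = 63071427907 + 500485 = 63071928392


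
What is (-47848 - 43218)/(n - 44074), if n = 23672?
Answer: 45533/10201 ≈ 4.4636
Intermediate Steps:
(-47848 - 43218)/(n - 44074) = (-47848 - 43218)/(23672 - 44074) = -91066/(-20402) = -91066*(-1/20402) = 45533/10201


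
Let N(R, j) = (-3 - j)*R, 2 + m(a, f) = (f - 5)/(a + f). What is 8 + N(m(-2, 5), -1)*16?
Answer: 72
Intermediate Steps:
m(a, f) = -2 + (-5 + f)/(a + f) (m(a, f) = -2 + (f - 5)/(a + f) = -2 + (-5 + f)/(a + f))
N(R, j) = R*(-3 - j)
8 + N(m(-2, 5), -1)*16 = 8 - (-5 - 1*5 - 2*(-2))/(-2 + 5)*(3 - 1)*16 = 8 - 1*(-5 - 5 + 4)/3*2*16 = 8 - 1*(1/3)*(-6)*2*16 = 8 - 1*(-2)*2*16 = 8 + 4*16 = 8 + 64 = 72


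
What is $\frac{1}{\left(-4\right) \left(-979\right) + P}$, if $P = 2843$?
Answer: $\frac{1}{6759} \approx 0.00014795$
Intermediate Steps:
$\frac{1}{\left(-4\right) \left(-979\right) + P} = \frac{1}{\left(-4\right) \left(-979\right) + 2843} = \frac{1}{3916 + 2843} = \frac{1}{6759}$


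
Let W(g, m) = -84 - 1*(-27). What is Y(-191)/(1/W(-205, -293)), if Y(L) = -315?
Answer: 17955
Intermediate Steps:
W(g, m) = -57 (W(g, m) = -84 + 27 = -57)
Y(-191)/(1/W(-205, -293)) = -315/(1/(-57)) = -315/(-1/57) = -315*(-57) = 17955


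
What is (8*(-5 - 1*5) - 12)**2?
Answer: 8464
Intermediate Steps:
(8*(-5 - 1*5) - 12)**2 = (8*(-5 - 5) - 12)**2 = (8*(-10) - 12)**2 = (-80 - 12)**2 = (-92)**2 = 8464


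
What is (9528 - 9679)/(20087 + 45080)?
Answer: -151/65167 ≈ -0.0023171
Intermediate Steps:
(9528 - 9679)/(20087 + 45080) = -151/65167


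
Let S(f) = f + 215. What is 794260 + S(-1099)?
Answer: 793376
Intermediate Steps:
S(f) = 215 + f
794260 + S(-1099) = 794260 + (215 - 1099) = 794260 - 884 = 793376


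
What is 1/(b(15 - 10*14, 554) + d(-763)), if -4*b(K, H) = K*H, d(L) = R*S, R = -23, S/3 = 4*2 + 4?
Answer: 2/32969 ≈ 6.0663e-5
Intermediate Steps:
S = 36 (S = 3*(4*2 + 4) = 3*(8 + 4) = 3*12 = 36)
d(L) = -828 (d(L) = -23*36 = -828)
b(K, H) = -H*K/4 (b(K, H) = -K*H/4 = -H*K/4)
1/(b(15 - 10*14, 554) + d(-763)) = 1/(-¼*554*(15 - 10*14) - 828) = 1/(-¼*554*(15 - 140) - 828) = 1/(-¼*554*(-125) - 828) = 1/(34625/2 - 828) = 1/(32969/2) = 2/32969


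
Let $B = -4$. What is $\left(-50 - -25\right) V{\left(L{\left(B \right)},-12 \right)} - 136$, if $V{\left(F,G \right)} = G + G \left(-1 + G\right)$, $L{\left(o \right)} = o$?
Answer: $-3736$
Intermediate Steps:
$\left(-50 - -25\right) V{\left(L{\left(B \right)},-12 \right)} - 136 = \left(-50 - -25\right) \left(-12\right)^{2} - 136 = \left(-50 + 25\right) 144 - 136 = \left(-25\right) 144 - 136 = -3600 - 136 = -3736$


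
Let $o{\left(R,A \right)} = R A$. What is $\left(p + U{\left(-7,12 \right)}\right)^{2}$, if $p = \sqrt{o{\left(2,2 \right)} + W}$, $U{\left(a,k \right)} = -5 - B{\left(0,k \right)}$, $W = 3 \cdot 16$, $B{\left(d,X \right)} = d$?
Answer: $77 - 20 \sqrt{13} \approx 4.889$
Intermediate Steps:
$o{\left(R,A \right)} = A R$
$W = 48$
$U{\left(a,k \right)} = -5$ ($U{\left(a,k \right)} = -5 - 0 = -5 + 0 = -5$)
$p = 2 \sqrt{13}$ ($p = \sqrt{2 \cdot 2 + 48} = \sqrt{4 + 48} = \sqrt{52} = 2 \sqrt{13} \approx 7.2111$)
$\left(p + U{\left(-7,12 \right)}\right)^{2} = \left(2 \sqrt{13} - 5\right)^{2} = \left(-5 + 2 \sqrt{13}\right)^{2}$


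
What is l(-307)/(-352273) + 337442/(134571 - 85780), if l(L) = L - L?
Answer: 337442/48791 ≈ 6.9161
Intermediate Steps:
l(L) = 0
l(-307)/(-352273) + 337442/(134571 - 85780) = 0/(-352273) + 337442/(134571 - 85780) = 0*(-1/352273) + 337442/48791 = 0 + 337442*(1/48791) = 0 + 337442/48791 = 337442/48791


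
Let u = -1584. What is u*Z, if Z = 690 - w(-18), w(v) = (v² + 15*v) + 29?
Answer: -961488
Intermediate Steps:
w(v) = 29 + v² + 15*v
Z = 607 (Z = 690 - (29 + (-18)² + 15*(-18)) = 690 - (29 + 324 - 270) = 690 - 1*83 = 690 - 83 = 607)
u*Z = -1584*607 = -961488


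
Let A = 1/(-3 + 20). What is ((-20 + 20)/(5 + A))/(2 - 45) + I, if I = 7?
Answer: 7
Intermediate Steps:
A = 1/17 ≈ 0.058824
((-20 + 20)/(5 + A))/(2 - 45) + I = ((-20 + 20)/(5 + 1/17))/(2 - 45) + 7 = (0/(86/17))/(-43) + 7 = -0*17/86 + 7 = -1/43*0 + 7 = 0 + 7 = 7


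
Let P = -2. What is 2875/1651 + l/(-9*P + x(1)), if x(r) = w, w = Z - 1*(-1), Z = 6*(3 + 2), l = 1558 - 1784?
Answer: -232251/80899 ≈ -2.8709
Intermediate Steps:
l = -226
Z = 30 (Z = 6*5 = 30)
w = 31 (w = 30 - 1*(-1) = 30 + 1 = 31)
x(r) = 31
2875/1651 + l/(-9*P + x(1)) = 2875/1651 - 226/(-9*(-2) + 31) = 2875*(1/1651) - 226/(18 + 31) = 2875/1651 - 226/49 = -232251/80899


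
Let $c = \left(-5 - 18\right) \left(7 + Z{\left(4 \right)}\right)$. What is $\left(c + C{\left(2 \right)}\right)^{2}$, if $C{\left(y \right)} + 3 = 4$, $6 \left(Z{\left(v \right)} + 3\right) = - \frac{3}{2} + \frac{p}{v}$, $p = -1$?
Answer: $\frac{4092529}{576} \approx 7105.1$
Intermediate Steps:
$Z{\left(v \right)} = - \frac{13}{4} - \frac{1}{6 v}$ ($Z{\left(v \right)} = -3 + \frac{- \frac{3}{2} - \frac{1}{v}}{6} = -3 - \left(\frac{1}{4} + \frac{1}{6 v}\right) = - \frac{13}{4} - \frac{1}{6 v}$)
$C{\left(y \right)} = 1$ ($C{\left(y \right)} = -3 + 4 = 1$)
$c = - \frac{2047}{24}$ ($c = \left(-5 - 18\right) \left(7 + \frac{-2 - 156}{12 \cdot 4}\right) = - 23 \left(7 + \frac{1}{12} \cdot \frac{1}{4} \left(-2 - 156\right)\right) = - 23 \left(7 + \frac{1}{12} \cdot \frac{1}{4} \left(-158\right)\right) = - 23 \left(7 - \frac{79}{24}\right) = \left(-23\right) \frac{89}{24} = - \frac{2047}{24} \approx -85.292$)
$\left(c + C{\left(2 \right)}\right)^{2} = \left(- \frac{2047}{24} + 1\right)^{2} = \left(- \frac{2023}{24}\right)^{2} = \frac{4092529}{576}$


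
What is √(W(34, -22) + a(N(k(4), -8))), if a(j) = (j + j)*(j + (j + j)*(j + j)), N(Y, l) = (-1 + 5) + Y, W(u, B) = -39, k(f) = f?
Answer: 3*√465 ≈ 64.692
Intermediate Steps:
N(Y, l) = 4 + Y
a(j) = 2*j*(j + 4*j²) (a(j) = (2*j)*(j + (2*j)*(2*j)) = (2*j)*(j + 4*j²) = 2*j*(j + 4*j²))
√(W(34, -22) + a(N(k(4), -8))) = √(-39 + (4 + 4)²*(2 + 8*(4 + 4))) = √(-39 + 8²*(2 + 8*8)) = √(-39 + 64*(2 + 64)) = √(-39 + 64*66) = √(-39 + 4224) = √4185 = 3*√465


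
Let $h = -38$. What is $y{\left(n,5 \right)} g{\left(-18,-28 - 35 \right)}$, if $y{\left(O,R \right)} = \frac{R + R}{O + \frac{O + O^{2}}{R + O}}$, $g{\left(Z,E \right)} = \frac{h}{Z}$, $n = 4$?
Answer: $\frac{95}{28} \approx 3.3929$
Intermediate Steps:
$g{\left(Z,E \right)} = - \frac{38}{Z}$
$y{\left(O,R \right)} = \frac{2 R}{O + \frac{O + O^{2}}{O + R}}$
$y{\left(n,5 \right)} g{\left(-18,-28 - 35 \right)} = 2 \cdot 5 \cdot \frac{1}{4} \frac{1}{1 + 5 + 2 \cdot 4} \left(4 + 5\right) \left(- \frac{38}{-18}\right) = 2 \cdot 5 \cdot \frac{1}{4} \frac{1}{1 + 5 + 8} \cdot 9 \left(\left(-38\right) \left(- \frac{1}{18}\right)\right) = 2 \cdot 5 \cdot \frac{1}{4} \cdot \frac{1}{14} \cdot 9 \cdot \frac{19}{9} = \frac{45}{28} \cdot \frac{19}{9} = \frac{95}{28}$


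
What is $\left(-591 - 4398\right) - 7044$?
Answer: $-12033$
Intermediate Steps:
$\left(-591 - 4398\right) - 7044 = -4989 - 7044 = -12033$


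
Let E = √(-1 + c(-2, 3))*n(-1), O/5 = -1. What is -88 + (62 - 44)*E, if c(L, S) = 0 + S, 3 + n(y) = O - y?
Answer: -88 - 126*√2 ≈ -266.19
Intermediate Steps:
O = -5 (O = 5*(-1) = -5)
n(y) = -8 - y (n(y) = -3 + (-5 - y) = -8 - y)
c(L, S) = S
E = -7*√2 (E = √(-1 + 3)*(-8 - 1*(-1)) = √2*(-8 + 1) = √2*(-7) = -7*√2 ≈ -9.8995)
-88 + (62 - 44)*E = -88 + (62 - 44)*(-7*√2) = -88 + 18*(-7*√2) = -88 - 126*√2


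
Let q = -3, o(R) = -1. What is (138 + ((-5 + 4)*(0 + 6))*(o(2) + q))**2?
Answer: 26244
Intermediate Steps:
(138 + ((-5 + 4)*(0 + 6))*(o(2) + q))**2 = (138 + ((-5 + 4)*(0 + 6))*(-1 - 3))**2 = (138 - 1*6*(-4))**2 = (138 - 6*(-4))**2 = (138 + 24)**2 = 162**2 = 26244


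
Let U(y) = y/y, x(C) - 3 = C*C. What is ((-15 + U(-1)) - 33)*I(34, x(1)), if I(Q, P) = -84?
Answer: 3948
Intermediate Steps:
x(C) = 3 + C**2 (x(C) = 3 + C*C = 3 + C**2)
U(y) = 1
((-15 + U(-1)) - 33)*I(34, x(1)) = ((-15 + 1) - 33)*(-84) = (-14 - 33)*(-84) = -47*(-84) = 3948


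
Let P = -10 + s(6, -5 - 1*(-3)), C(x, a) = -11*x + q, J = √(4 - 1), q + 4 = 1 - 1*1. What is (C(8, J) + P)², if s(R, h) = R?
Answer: 9216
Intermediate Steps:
q = -4 (q = -4 + (1 - 1*1) = -4 + (1 - 1) = -4 + 0 = -4)
J = √3 ≈ 1.7320
C(x, a) = -4 - 11*x (C(x, a) = -11*x - 4 = -4 - 11*x)
P = -4 (P = -10 + 6 = -4)
(C(8, J) + P)² = ((-4 - 11*8) - 4)² = ((-4 - 88) - 4)² = (-92 - 4)² = (-96)² = 9216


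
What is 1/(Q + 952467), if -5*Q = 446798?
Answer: 5/4315537 ≈ 1.1586e-6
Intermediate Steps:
Q = -446798/5 (Q = -⅕*446798 = -446798/5 ≈ -89360.)
1/(Q + 952467) = 1/(-446798/5 + 952467) = 1/(4315537/5) = 5/4315537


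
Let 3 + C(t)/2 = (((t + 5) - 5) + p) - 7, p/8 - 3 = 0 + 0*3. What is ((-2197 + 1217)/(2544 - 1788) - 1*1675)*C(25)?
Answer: -1176760/9 ≈ -1.3075e+5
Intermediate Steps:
p = 24 (p = 24 + 8*(0 + 0*3) = 24 + 8*(0 + 0) = 24 + 8*0 = 24 + 0 = 24)
C(t) = 28 + 2*t (C(t) = -6 + 2*((((t + 5) - 5) + 24) - 7) = -6 + 2*((((5 + t) - 5) + 24) - 7) = -6 + 2*((t + 24) - 7) = -6 + 2*((24 + t) - 7) = -6 + 2*(17 + t) = -6 + (34 + 2*t) = 28 + 2*t)
((-2197 + 1217)/(2544 - 1788) - 1*1675)*C(25) = ((-2197 + 1217)/(2544 - 1788) - 1*1675)*(28 + 2*25) = (-980/756 - 1675)*(28 + 50) = (-980*1/756 - 1675)*78 = (-35/27 - 1675)*78 = -45260/27*78 = -1176760/9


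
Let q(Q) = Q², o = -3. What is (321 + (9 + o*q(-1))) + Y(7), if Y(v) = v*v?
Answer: 376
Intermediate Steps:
Y(v) = v²
(321 + (9 + o*q(-1))) + Y(7) = (321 + (9 - 3*(-1)²)) + 7² = (321 + (9 - 3*1)) + 49 = (321 + (9 - 3)) + 49 = (321 + 6) + 49 = 327 + 49 = 376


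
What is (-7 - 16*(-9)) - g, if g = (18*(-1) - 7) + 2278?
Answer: -2116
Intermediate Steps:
g = 2253 (g = (-18 - 7) + 2278 = -25 + 2278 = 2253)
(-7 - 16*(-9)) - g = (-7 - 16*(-9)) - 1*2253 = (-7 + 144) - 2253 = 137 - 2253 = -2116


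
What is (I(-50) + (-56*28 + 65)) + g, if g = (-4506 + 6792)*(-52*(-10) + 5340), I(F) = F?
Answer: 13394407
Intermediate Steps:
g = 13395960 (g = 2286*(520 + 5340) = 2286*5860 = 13395960)
(I(-50) + (-56*28 + 65)) + g = (-50 + (-56*28 + 65)) + 13395960 = (-50 + (-1568 + 65)) + 13395960 = (-50 - 1503) + 13395960 = -1553 + 13395960 = 13394407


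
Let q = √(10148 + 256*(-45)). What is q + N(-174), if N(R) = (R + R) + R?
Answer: -522 + 14*I*√7 ≈ -522.0 + 37.041*I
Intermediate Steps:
N(R) = 3*R (N(R) = 2*R + R = 3*R)
q = 14*I*√7 (q = √(10148 - 11520) = √(-1372) = 14*I*√7 ≈ 37.041*I)
q + N(-174) = 14*I*√7 + 3*(-174) = 14*I*√7 - 522 = -522 + 14*I*√7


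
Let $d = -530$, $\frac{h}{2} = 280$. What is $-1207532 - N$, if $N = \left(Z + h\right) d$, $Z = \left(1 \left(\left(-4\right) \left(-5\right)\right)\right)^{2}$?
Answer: $-698732$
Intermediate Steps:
$h = 560$ ($h = 2 \cdot 280 = 560$)
$Z = 400$ ($Z = \left(1 \cdot 20\right)^{2} = 20^{2} = 400$)
$N = -508800$ ($N = \left(400 + 560\right) \left(-530\right) = 960 \left(-530\right) = -508800$)
$-1207532 - N = -1207532 - -508800 = -1207532 + 508800 = -698732$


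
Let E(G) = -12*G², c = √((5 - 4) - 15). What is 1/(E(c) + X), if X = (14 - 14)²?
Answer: 1/168 ≈ 0.0059524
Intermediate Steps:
c = I*√14 (c = √(1 - 15) = √(-14) = I*√14 ≈ 3.7417*I)
X = 0 (X = 0² = 0)
1/(E(c) + X) = 1/(-12*(I*√14)² + 0) = 1/(-12*(-14) + 0) = 1/(168 + 0) = 1/168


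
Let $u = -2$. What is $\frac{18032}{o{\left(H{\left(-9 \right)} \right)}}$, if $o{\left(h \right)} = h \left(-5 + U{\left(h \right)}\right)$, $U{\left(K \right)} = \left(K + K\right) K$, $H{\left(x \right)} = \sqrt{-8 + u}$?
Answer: $\frac{9016 i \sqrt{10}}{125} \approx 228.09 i$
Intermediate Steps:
$H{\left(x \right)} = i \sqrt{10}$ ($H{\left(x \right)} = \sqrt{-8 - 2} = \sqrt{-10} = i \sqrt{10}$)
$U{\left(K \right)} = 2 K^{2}$ ($U{\left(K \right)} = 2 K K = 2 K^{2}$)
$o{\left(h \right)} = h \left(-5 + 2 h^{2}\right)$
$\frac{18032}{o{\left(H{\left(-9 \right)} \right)}} = \frac{18032}{i \sqrt{10} \left(-5 + 2 \left(i \sqrt{10}\right)^{2}\right)} = \frac{18032}{i \sqrt{10} \left(-5 + 2 \left(-10\right)\right)} = \frac{18032}{i \sqrt{10} \left(-5 - 20\right)} = \frac{18032}{i \sqrt{10} \left(-25\right)} = \frac{18032}{\left(-25\right) i \sqrt{10}} = 18032 \frac{i \sqrt{10}}{250} = \frac{9016 i \sqrt{10}}{125}$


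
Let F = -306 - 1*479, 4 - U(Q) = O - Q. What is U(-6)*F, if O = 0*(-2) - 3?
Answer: -785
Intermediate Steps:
O = -3 (O = 0 - 3 = -3)
U(Q) = 7 + Q (U(Q) = 4 - (-3 - Q) = 4 + (3 + Q) = 7 + Q)
F = -785 (F = -306 - 479 = -785)
U(-6)*F = (7 - 6)*(-785) = 1*(-785) = -785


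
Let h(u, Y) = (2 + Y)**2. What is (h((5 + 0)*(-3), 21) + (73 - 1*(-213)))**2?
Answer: 664225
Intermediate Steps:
(h((5 + 0)*(-3), 21) + (73 - 1*(-213)))**2 = ((2 + 21)**2 + (73 - 1*(-213)))**2 = (23**2 + (73 + 213))**2 = (529 + 286)**2 = 815**2 = 664225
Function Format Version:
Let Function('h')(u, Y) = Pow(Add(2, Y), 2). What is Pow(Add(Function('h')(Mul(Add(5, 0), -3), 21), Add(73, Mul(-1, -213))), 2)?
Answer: 664225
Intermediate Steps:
Pow(Add(Function('h')(Mul(Add(5, 0), -3), 21), Add(73, Mul(-1, -213))), 2) = Pow(Add(Pow(Add(2, 21), 2), Add(73, Mul(-1, -213))), 2) = Pow(Add(Pow(23, 2), Add(73, 213)), 2) = Pow(Add(529, 286), 2) = Pow(815, 2) = 664225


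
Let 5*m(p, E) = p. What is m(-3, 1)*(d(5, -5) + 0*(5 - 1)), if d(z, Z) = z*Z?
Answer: 15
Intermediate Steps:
m(p, E) = p/5
d(z, Z) = Z*z
m(-3, 1)*(d(5, -5) + 0*(5 - 1)) = ((⅕)*(-3))*(-5*5 + 0*(5 - 1)) = -3*(-25 + 0*4)/5 = -3*(-25 + 0)/5 = -⅗*(-25) = 15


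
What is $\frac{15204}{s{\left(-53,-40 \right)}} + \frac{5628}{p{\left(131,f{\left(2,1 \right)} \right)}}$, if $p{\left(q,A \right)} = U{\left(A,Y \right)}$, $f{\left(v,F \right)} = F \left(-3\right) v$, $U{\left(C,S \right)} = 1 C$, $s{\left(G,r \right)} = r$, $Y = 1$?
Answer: $- \frac{13181}{10} \approx -1318.1$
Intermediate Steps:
$U{\left(C,S \right)} = C$
$f{\left(v,F \right)} = - 3 F v$
$p{\left(q,A \right)} = A$
$\frac{15204}{s{\left(-53,-40 \right)}} + \frac{5628}{p{\left(131,f{\left(2,1 \right)} \right)}} = \frac{15204}{-40} + \frac{5628}{\left(-3\right) 1 \cdot 2} = 15204 \left(- \frac{1}{40}\right) + \frac{5628}{-6} = - \frac{3801}{10} + 5628 \left(- \frac{1}{6}\right) = - \frac{3801}{10} - 938 = - \frac{13181}{10}$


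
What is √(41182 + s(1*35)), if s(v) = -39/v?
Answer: √50446585/35 ≈ 202.93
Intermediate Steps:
√(41182 + s(1*35)) = √(41182 - 39/(1*35)) = √(41182 - 39/35) = √(1441331/35) = √50446585/35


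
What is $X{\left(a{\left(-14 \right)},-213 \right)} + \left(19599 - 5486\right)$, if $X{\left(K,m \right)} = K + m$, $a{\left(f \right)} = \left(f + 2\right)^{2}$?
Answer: $14044$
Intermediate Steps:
$a{\left(f \right)} = \left(2 + f\right)^{2}$
$X{\left(a{\left(-14 \right)},-213 \right)} + \left(19599 - 5486\right) = \left(\left(2 - 14\right)^{2} - 213\right) + \left(19599 - 5486\right) = \left(\left(-12\right)^{2} - 213\right) + 14113 = \left(144 - 213\right) + 14113 = -69 + 14113 = 14044$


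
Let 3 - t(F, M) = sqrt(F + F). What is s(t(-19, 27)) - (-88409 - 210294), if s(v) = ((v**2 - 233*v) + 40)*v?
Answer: 305265 + 1369*I*sqrt(38) ≈ 3.0527e+5 + 8439.1*I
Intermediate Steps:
t(F, M) = 3 - sqrt(2)*sqrt(F) (t(F, M) = 3 - sqrt(F + F) = 3 - sqrt(2*F) = 3 - sqrt(2)*sqrt(F))
s(v) = v*(40 + v**2 - 233*v) (s(v) = (40 + v**2 - 233*v)*v = v*(40 + v**2 - 233*v))
s(t(-19, 27)) - (-88409 - 210294) = (3 - sqrt(2)*sqrt(-19))*(40 + (3 - sqrt(2)*sqrt(-19))**2 - 233*(3 - sqrt(2)*sqrt(-19))) - (-88409 - 210294) = (3 - sqrt(2)*I*sqrt(19))*(40 + (3 - sqrt(2)*I*sqrt(19))**2 - 233*(3 - sqrt(2)*I*sqrt(19))) - 1*(-298703) = (3 - I*sqrt(38))*(40 + (3 - I*sqrt(38))**2 - 233*(3 - I*sqrt(38))) + 298703 = (3 - I*sqrt(38))*(40 + (3 - I*sqrt(38))**2 + (-699 + 233*I*sqrt(38))) + 298703 = (3 - I*sqrt(38))*(-659 + (3 - I*sqrt(38))**2 + 233*I*sqrt(38)) + 298703 = 298703 + (3 - I*sqrt(38))*(-659 + (3 - I*sqrt(38))**2 + 233*I*sqrt(38))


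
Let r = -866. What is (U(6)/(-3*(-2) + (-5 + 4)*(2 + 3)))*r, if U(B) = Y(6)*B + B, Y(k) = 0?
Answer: -5196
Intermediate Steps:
U(B) = B (U(B) = 0*B + B = 0 + B = B)
(U(6)/(-3*(-2) + (-5 + 4)*(2 + 3)))*r = (6/(-3*(-2) + (-5 + 4)*(2 + 3)))*(-866) = (6/(6 - 1*5))*(-866) = (6/(6 - 5))*(-866) = (6/1)*(-866) = (6*1)*(-866) = 6*(-866) = -5196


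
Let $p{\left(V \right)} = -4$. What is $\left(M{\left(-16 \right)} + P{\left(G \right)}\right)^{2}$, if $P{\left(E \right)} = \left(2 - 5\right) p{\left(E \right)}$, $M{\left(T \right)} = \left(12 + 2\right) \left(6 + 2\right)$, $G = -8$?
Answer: $15376$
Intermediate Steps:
$M{\left(T \right)} = 112$ ($M{\left(T \right)} = 14 \cdot 8 = 112$)
$P{\left(E \right)} = 12$ ($P{\left(E \right)} = \left(2 - 5\right) \left(-4\right) = \left(-3\right) \left(-4\right) = 12$)
$\left(M{\left(-16 \right)} + P{\left(G \right)}\right)^{2} = \left(112 + 12\right)^{2} = 124^{2} = 15376$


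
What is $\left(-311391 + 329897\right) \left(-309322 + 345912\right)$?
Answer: $677134540$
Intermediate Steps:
$\left(-311391 + 329897\right) \left(-309322 + 345912\right) = 18506 \cdot 36590 = 677134540$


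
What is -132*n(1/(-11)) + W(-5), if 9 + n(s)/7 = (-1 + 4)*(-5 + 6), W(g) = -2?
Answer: 5542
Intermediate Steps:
n(s) = -42 (n(s) = -63 + 7*((-1 + 4)*(-5 + 6)) = -63 + 7*(3*1) = -63 + 7*3 = -63 + 21 = -42)
-132*n(1/(-11)) + W(-5) = -132*(-42) - 2 = 5544 - 2 = 5542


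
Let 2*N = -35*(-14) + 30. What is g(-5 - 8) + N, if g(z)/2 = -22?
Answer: 216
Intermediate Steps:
N = 260 (N = (-35*(-14) + 30)/2 = (490 + 30)/2 = (1/2)*520 = 260)
g(z) = -44 (g(z) = 2*(-22) = -44)
g(-5 - 8) + N = -44 + 260 = 216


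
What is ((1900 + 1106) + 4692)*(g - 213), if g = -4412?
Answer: -35603250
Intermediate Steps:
((1900 + 1106) + 4692)*(g - 213) = ((1900 + 1106) + 4692)*(-4412 - 213) = (3006 + 4692)*(-4625) = 7698*(-4625) = -35603250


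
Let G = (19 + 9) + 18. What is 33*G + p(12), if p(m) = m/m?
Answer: 1519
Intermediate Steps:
G = 46 (G = 28 + 18 = 46)
p(m) = 1
33*G + p(12) = 33*46 + 1 = 1518 + 1 = 1519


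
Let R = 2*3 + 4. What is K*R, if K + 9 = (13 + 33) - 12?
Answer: 250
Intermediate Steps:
R = 10 (R = 6 + 4 = 10)
K = 25 (K = -9 + ((13 + 33) - 12) = -9 + (46 - 12) = -9 + 34 = 25)
K*R = 25*10 = 250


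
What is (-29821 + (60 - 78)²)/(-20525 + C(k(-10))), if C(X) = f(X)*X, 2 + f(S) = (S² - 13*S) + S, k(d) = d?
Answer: 29497/22705 ≈ 1.2991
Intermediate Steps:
f(S) = -2 + S² - 12*S (f(S) = -2 + ((S² - 13*S) + S) = -2 + (S² - 12*S) = -2 + S² - 12*S)
C(X) = X*(-2 + X² - 12*X) (C(X) = (-2 + X² - 12*X)*X = X*(-2 + X² - 12*X))
(-29821 + (60 - 78)²)/(-20525 + C(k(-10))) = (-29821 + (60 - 78)²)/(-20525 - 10*(-2 + (-10)² - 12*(-10))) = (-29821 + (-18)²)/(-20525 - 10*(-2 + 100 + 120)) = (-29821 + 324)/(-20525 - 10*218) = -29497/(-20525 - 2180) = -29497/(-22705) = -29497*(-1/22705) = 29497/22705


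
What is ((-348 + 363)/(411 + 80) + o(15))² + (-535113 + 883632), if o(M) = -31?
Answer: 84252531475/241081 ≈ 3.4948e+5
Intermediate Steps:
((-348 + 363)/(411 + 80) + o(15))² + (-535113 + 883632) = ((-348 + 363)/(411 + 80) - 31)² + (-535113 + 883632) = (15/491 - 31)² + 348519 = (-15206/491)² + 348519 = 231222436/241081 + 348519 = 84252531475/241081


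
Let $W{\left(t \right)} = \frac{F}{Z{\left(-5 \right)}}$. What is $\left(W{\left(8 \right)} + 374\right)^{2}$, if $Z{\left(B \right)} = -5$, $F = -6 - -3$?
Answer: $\frac{3508129}{25} \approx 1.4033 \cdot 10^{5}$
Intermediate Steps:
$F = -3$ ($F = -6 + 3 = -3$)
$W{\left(t \right)} = \frac{3}{5}$ ($W{\left(t \right)} = - \frac{3}{-5} = \left(-3\right) \left(- \frac{1}{5}\right) = \frac{3}{5}$)
$\left(W{\left(8 \right)} + 374\right)^{2} = \left(\frac{3}{5} + 374\right)^{2} = \left(\frac{1873}{5}\right)^{2} = \frac{3508129}{25}$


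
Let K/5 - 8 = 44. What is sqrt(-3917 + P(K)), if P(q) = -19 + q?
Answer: 2*I*sqrt(919) ≈ 60.63*I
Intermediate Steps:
K = 260 (K = 40 + 5*44 = 40 + 220 = 260)
sqrt(-3917 + P(K)) = sqrt(-3917 + (-19 + 260)) = sqrt(-3917 + 241) = sqrt(-3676) = 2*I*sqrt(919)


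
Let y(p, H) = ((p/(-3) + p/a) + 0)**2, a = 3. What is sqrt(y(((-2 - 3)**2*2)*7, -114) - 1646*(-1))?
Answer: sqrt(1646) ≈ 40.571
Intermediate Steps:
y(p, H) = 0 (y(p, H) = ((p/(-3) + p/3) + 0)**2 = ((p*(-1/3) + p*(1/3)) + 0)**2 = ((-p/3 + p/3) + 0)**2 = (0 + 0)**2 = 0**2 = 0)
sqrt(y(((-2 - 3)**2*2)*7, -114) - 1646*(-1)) = sqrt(0 - 1646*(-1)) = sqrt(0 + 1646) = sqrt(1646)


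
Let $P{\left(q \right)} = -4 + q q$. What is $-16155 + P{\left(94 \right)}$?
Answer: $-7323$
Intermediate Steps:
$P{\left(q \right)} = -4 + q^{2}$
$-16155 + P{\left(94 \right)} = -16155 - \left(4 - 94^{2}\right) = -16155 + \left(-4 + 8836\right) = -16155 + 8832 = -7323$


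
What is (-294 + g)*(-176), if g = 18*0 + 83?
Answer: 37136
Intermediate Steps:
g = 83 (g = 0 + 83 = 83)
(-294 + g)*(-176) = (-294 + 83)*(-176) = -211*(-176) = 37136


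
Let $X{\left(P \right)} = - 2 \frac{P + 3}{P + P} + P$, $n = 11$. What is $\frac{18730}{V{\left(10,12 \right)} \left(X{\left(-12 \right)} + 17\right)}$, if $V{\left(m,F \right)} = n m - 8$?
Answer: $\frac{37460}{867} \approx 43.206$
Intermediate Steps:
$V{\left(m,F \right)} = -8 + 11 m$ ($V{\left(m,F \right)} = 11 m - 8 = -8 + 11 m$)
$X{\left(P \right)} = P - \frac{3 + P}{P}$ ($X{\left(P \right)} = - 2 \frac{3 + P}{2 P} + P = - \frac{3 + P}{P} + P = P - \frac{3 + P}{P}$)
$\frac{18730}{V{\left(10,12 \right)} \left(X{\left(-12 \right)} + 17\right)} = \frac{18730}{\left(-8 + 11 \cdot 10\right) \left(\left(-1 - 12 - \frac{3}{-12}\right) + 17\right)} = \frac{18730}{\left(-8 + 110\right) \left(\left(-1 - 12 - - \frac{1}{4}\right) + 17\right)} = \frac{18730}{102 \left(\left(-1 - 12 + \frac{1}{4}\right) + 17\right)} = \frac{18730}{102 \left(- \frac{51}{4} + 17\right)} = \frac{18730}{102 \cdot \frac{17}{4}} = \frac{18730}{\frac{867}{2}} = 18730 \cdot \frac{2}{867} = \frac{37460}{867}$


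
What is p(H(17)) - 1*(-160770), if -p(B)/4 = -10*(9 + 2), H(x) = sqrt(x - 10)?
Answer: 161210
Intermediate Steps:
H(x) = sqrt(-10 + x)
p(B) = 440 (p(B) = -(-40)*(9 + 2) = -(-40)*11 = -4*(-110) = 440)
p(H(17)) - 1*(-160770) = 440 - 1*(-160770) = 440 + 160770 = 161210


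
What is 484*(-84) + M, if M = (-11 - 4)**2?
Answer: -40431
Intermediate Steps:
M = 225 (M = (-15)**2 = 225)
484*(-84) + M = 484*(-84) + 225 = -40656 + 225 = -40431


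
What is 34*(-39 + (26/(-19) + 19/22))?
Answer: -280721/209 ≈ -1343.2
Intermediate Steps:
34*(-39 + (26/(-19) + 19/22)) = 34*(-39 + (26*(-1/19) + 19*(1/22))) = 34*(-39 + (-26/19 + 19/22)) = 34*(-39 - 211/418) = 34*(-16513/418) = -280721/209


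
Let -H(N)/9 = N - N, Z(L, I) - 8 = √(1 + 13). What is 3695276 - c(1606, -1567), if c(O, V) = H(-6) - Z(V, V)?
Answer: 3695284 + √14 ≈ 3.6953e+6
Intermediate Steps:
Z(L, I) = 8 + √14 (Z(L, I) = 8 + √(1 + 13) = 8 + √14)
H(N) = 0 (H(N) = -9*(N - N) = -9*0 = 0)
c(O, V) = -8 - √14 (c(O, V) = 0 - (8 + √14) = 0 + (-8 - √14) = -8 - √14)
3695276 - c(1606, -1567) = 3695276 - (-8 - √14) = 3695276 + (8 + √14) = 3695284 + √14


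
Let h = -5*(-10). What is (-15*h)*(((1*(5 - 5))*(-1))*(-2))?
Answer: 0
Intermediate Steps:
h = 50
(-15*h)*(((1*(5 - 5))*(-1))*(-2)) = (-15*50)*(((1*(5 - 5))*(-1))*(-2)) = -750*(1*0)*(-1)*(-2) = -750*0*(-1)*(-2) = -0*(-2) = -750*0 = 0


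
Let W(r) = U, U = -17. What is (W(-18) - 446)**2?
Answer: 214369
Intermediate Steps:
W(r) = -17
(W(-18) - 446)**2 = (-17 - 446)**2 = (-463)**2 = 214369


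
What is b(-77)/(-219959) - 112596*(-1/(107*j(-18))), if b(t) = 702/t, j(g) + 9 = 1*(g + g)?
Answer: -635672464766/27183633015 ≈ -23.384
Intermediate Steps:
j(g) = -9 + 2*g (j(g) = -9 + 1*(g + g) = -9 + 1*(2*g) = -9 + 2*g)
b(-77)/(-219959) - 112596*(-1/(107*j(-18))) = (702/(-77))/(-219959) - 112596*(-1/(107*(-9 + 2*(-18)))) = (702*(-1/77))*(-1/219959) - 112596*(-1/(107*(-9 - 36))) = -702/77*(-1/219959) - 112596/((-107*(-45))) = 702/16936843 - 112596/4815 = 702/16936843 - 112596*1/4815 = 702/16936843 - 37532/1605 = -635672464766/27183633015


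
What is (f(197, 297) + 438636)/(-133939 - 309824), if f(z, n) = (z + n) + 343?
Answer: -146491/147921 ≈ -0.99033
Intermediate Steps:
f(z, n) = 343 + n + z (f(z, n) = (n + z) + 343 = 343 + n + z)
(f(197, 297) + 438636)/(-133939 - 309824) = ((343 + 297 + 197) + 438636)/(-133939 - 309824) = (837 + 438636)/(-443763) = 439473*(-1/443763) = -146491/147921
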